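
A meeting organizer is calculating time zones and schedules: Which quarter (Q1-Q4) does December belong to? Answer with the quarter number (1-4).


Month: December (month 12)
Q1: January-March (months 1-3)
Q2: April-June (months 4-6)
Q3: July-September (months 7-9)
Q4: October-December (months 10-12)
Month 12 falls in Q4

4


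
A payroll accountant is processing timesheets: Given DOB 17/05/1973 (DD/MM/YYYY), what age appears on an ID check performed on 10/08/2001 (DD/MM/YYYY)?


Birth: 1973-05-17
Reference: 2001-08-10
Year difference: 2001 - 1973 = 28
Has birthday (05-17) occurred by 08-10? Yes
Age in full years: 28

28


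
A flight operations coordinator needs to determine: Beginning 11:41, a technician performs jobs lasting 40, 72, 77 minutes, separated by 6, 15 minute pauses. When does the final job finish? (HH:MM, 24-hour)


Start: 11:41 = 701 min from midnight
  after task 1 (40 min): 12:21
  after break (6 min): 12:27
  after task 2 (72 min): 13:39
  after break (15 min): 13:54
  after task 3 (77 min): 15:11
Total elapsed: 210 minutes
End time: 15:11

15:11


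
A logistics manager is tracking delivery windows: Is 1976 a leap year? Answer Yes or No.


Year: 1976
Divisible by 4? 1976 / 4 = 494.0 -> Yes
Divisible by 100? 1976 / 100 = 19.76 -> No
Divisible by 4 but not 100, so it IS a leap year

Yes


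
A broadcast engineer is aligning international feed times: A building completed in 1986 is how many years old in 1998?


Birth year: 1986
Current year: 1998
Age = current year - birth year
Age = 1998 - 1986 = 12

12


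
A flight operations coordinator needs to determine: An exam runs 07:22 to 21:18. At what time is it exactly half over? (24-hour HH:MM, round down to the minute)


Start time: 07:22 = 442 minutes from midnight
End time: 21:18 = 1278 minutes from midnight
Sum: 442 + 1278 = 1720
Midpoint: 1720 / 2 = 860 minutes
Convert: 860 / 60 = 14 hours, 20 minutes
Result: 14:20

14:20


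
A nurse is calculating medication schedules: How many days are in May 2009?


Month: May
Year: 2009
May is a 31-day month
Total: 31 days

31


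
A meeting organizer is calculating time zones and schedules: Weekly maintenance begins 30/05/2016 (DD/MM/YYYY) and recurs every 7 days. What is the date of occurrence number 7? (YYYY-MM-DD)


First occurrence: 2016-05-30 (occurrence 1)
Each occurrence is 7 days after the previous.
Occurrence 7 is 6 weeks after the first.
6 weeks = 42 days
2016-05-30 + 42 days = 2016-07-11

2016-07-11


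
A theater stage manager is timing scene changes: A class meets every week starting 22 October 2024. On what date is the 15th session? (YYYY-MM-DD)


First occurrence: 2024-10-22 (occurrence 1)
Each occurrence is 7 days after the previous.
Occurrence 15 is 14 weeks after the first.
14 weeks = 98 days
2024-10-22 + 98 days = 2025-01-28

2025-01-28


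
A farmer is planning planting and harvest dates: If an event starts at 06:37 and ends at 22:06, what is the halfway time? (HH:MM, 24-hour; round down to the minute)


Start time: 06:37 = 397 minutes from midnight
End time: 22:06 = 1326 minutes from midnight
Sum: 397 + 1326 = 1723
Midpoint: 1723 / 2 = 861 minutes
Convert: 861 / 60 = 14 hours, 21 minutes
Result: 14:21

14:21


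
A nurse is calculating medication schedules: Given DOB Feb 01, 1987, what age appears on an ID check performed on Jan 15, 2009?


Birth: 1987-02-01
Reference: 2009-01-15
Year difference: 2009 - 1987 = 22
Has birthday (02-01) occurred by 01-15? No
Birthday not yet reached this year -> subtract 1
Age in full years: 21

21


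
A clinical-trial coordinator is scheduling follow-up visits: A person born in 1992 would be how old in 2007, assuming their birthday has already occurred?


Birth year: 1992
Current year: 2007
Age = current year - birth year
Age = 2007 - 1992 = 15

15


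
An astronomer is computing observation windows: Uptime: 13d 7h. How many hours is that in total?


Days: 13
Extra hours: 7
Hours per day: 24
Days to hours: 13 x 24 = 312
Total: 312 + 7 = 319

319


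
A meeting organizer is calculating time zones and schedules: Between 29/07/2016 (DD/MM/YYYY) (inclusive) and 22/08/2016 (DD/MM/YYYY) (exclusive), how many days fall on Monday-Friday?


Start: 2016-07-29 (Friday)
End (exclusive): 2016-08-22 (Monday)
Total calendar days: 24
Full weeks: 24 // 7 = 3 -> 15 weekdays
Remaining 3 days starting on Friday:
  Fri(w), Sat(-), Sun(-) -> 1 weekdays
Total business days: 15 + 1 = 16

16


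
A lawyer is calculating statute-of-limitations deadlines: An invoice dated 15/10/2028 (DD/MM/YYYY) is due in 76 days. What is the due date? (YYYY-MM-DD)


Start: 2028-10-15
Adding 76 days
Days remaining in October: 16
After October: 60 days still to add
November 2028: 30 days, 30 remaining
December 2028 has 31 days, need 30
Result: 2028-12-30

2028-12-30


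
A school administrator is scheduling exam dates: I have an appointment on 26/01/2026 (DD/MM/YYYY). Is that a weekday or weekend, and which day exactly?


Date: 2026-01-26
January 1, 2026 is a Thursday
Day of year: 26
Offset from Jan 1: 25 days
25 mod 7 = 4
Result: Monday

Monday


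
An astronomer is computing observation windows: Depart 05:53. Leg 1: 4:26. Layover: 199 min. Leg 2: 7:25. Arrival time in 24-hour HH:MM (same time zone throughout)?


Depart: 05:53
Leg 1: +266 min -> 10:19
Layover: +199 min -> 13:38
Leg 2: +445 min -> 21:03
Total travel: 910 minutes = 15h 10m
Arrival: 21:03

21:03


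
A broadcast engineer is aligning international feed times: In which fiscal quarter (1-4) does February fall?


Month: February (month 2)
Q1: January-March (months 1-3)
Q2: April-June (months 4-6)
Q3: July-September (months 7-9)
Q4: October-December (months 10-12)
Month 2 falls in Q1

1


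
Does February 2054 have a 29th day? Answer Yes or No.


Year: 2054
Divisible by 4? 2054 / 4 = 513.5 -> No
Not divisible by 4, so NOT a leap year

No


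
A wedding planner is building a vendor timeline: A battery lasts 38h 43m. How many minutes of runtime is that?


Hours: 38
Extra minutes: 43
Minutes per hour: 60
Hours to minutes: 38 x 60 = 2280
Total: 2280 + 43 = 2323

2323


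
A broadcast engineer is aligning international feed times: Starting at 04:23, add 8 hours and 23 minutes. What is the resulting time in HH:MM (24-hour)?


Start time: 04:23
Adding: 8 hours 23 minutes
Minutes: 23 + 23 = 46
Hours: 4 + 8 + 0 = 12
Result: 12:46

12:46


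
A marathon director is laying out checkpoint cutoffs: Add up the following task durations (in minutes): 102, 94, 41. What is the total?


Durations: 102, 94, 41
Running sum: 102
+ 94 = 196
+ 41 = 237
Total duration: 237 minutes
That is 3 hours and 57 minutes

237


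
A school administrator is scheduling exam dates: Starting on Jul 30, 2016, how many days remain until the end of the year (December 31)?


Start: July 30, 2016
End: December 31, 2016
Days left in July: 1
August: 31
September: 30
October: 31
November: 30
... plus remaining months
Sum of remaining months: 153
Total: 1 + 153 = 154

154


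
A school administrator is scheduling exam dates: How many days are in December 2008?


Month: December
Year: 2008
December is a 31-day month
Total: 31 days

31


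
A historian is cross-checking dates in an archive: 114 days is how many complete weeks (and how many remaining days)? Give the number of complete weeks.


Total days: 114
Days per week: 7
Division: 114 / 7 = 16 remainder 2
Complete weeks: 16
Remaining days: 2

16


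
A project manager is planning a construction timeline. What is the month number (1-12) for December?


Calendar month order:
11. November
12. December <--
December is month number 12

12


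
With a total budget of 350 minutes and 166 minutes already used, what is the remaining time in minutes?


Total budget: 350 minutes
Time used: 166 minutes
Remaining: 350 - 166 = 184 minutes
Percent used: 47.4%
Percent remaining: 52.6%

184


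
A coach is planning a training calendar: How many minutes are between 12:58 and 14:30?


Start time: 12:58 = 778 minutes from midnight
End time: 14:30 = 870 minutes from midnight
Difference: 870 - 778 = 92 minutes
That is 1 hours and 32 minutes

92


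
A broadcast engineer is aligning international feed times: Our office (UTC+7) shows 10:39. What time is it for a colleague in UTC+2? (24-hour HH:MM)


Local time: 10:39 at UTC+7 (offset 7h)
Target zone: UTC+2 (offset 2h)
Difference: 2 - (7) = -5 hours
Calculation: 10 + (-5) = 5
Result: 05:39

05:39


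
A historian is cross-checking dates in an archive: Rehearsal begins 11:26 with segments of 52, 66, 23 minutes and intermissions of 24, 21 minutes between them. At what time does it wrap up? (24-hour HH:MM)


Start: 11:26 = 686 min from midnight
  after task 1 (52 min): 12:18
  after break (24 min): 12:42
  after task 2 (66 min): 13:48
  after break (21 min): 14:09
  after task 3 (23 min): 14:32
Total elapsed: 186 minutes
End time: 14:32

14:32


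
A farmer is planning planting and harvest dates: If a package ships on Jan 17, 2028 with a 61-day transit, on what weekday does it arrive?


Start: 2028-01-17 (Monday)
Step 1 - find target date: add 61 days
  2028-01-17 + 61 days = 2028-03-18
Step 2 - day of week:
  61 mod 7 = 5
  Monday + 5 days -> Saturday
Result: Saturday (2028-03-18)

Saturday


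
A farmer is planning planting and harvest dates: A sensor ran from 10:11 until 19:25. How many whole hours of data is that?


Start: 10:11
End: 19:25
Hour difference: 19 - 10 = 9 hours
Minute difference: 25 - 11 = 14 minutes
Total minutes: 554
Complete hours: 554 / 60 = 9 (remainder 14)

9


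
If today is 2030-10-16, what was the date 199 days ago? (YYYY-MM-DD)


Start: 2030-10-16
Subtracting 199 days
Days already passed in October: 16
After going back through October: 183 more days to subtract
September 2030: 30 days, 153 remaining
August 2030: 31 days, 122 remaining
July 2030: 31 days, 91 remaining
June 2030: 30 days, 61 remaining
Result: 2030-03-31

2030-03-31


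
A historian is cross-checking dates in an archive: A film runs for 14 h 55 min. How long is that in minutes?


Hours: 14
Minutes: 55
Convert hours to minutes: 14 x 60 = 840
Add remaining minutes: 840 + 55 = 895

895


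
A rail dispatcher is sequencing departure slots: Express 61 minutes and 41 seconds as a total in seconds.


Minutes: 61
Seconds: 41
Convert minutes to seconds: 61 x 60 = 3660
Add remaining seconds: 3660 + 41 = 3701

3701


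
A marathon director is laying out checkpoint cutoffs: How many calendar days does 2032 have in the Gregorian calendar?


Year: 2032
Check leap year rules:
Divisible by 4? Yes
Divisible by 100? No
2032 is a leap year
Days: 366

366


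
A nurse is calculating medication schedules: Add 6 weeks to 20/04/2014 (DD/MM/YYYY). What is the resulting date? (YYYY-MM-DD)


Start: 2014-04-20
Weeks to add: 6
Convert to days: 6 x 7 = 42 days
Add 42 days to 2014-04-20
Result: 2014-06-01

2014-06-01


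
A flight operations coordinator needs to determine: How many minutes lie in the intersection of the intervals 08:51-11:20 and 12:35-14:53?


Interval A: [531, 680] minutes from midnight
Interval B: [755, 893] minutes from midnight
Overlap start = max(531, 755) = 755
Overlap end = min(680, 893) = 680
End <= start, so the intervals do not overlap: 0 minutes

0


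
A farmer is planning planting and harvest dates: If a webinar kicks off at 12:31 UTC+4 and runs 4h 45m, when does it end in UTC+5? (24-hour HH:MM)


Start: 12:31 in UTC+4
Step 1 - add duration:
  minutes: 31 + 45 = 76 (carry 1h)
  hours: 12 + 4 + 1 = 17
  end in UTC+4: 17:16
Step 2 - convert UTC+4 -> UTC+5:
  offset difference: 5 - (4) = 1 hours
  17 + (1) = 18 -> mod 24 = 18
Result: 18:16 in UTC+5

18:16


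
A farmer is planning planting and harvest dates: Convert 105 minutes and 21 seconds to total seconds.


Minutes: 105
Extra seconds: 21
Seconds per minute: 60
Minutes to seconds: 105 x 60 = 6300
Total: 6300 + 21 = 6321

6321


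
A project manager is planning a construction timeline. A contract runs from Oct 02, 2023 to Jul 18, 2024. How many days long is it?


Start date: 2023-10-02
End date: 2024-07-18
Oct 2023: +30 days
Nov 2023: +30 days
Dec 2023: +31 days
... (7 more months)
Total: 290 days

290


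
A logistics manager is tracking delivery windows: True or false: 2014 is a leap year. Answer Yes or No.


Year: 2014
Divisible by 4? 2014 / 4 = 503.5 -> No
Not divisible by 4, so NOT a leap year

No


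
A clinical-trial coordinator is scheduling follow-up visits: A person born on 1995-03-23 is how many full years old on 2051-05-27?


Birth: 1995-03-23
Reference: 2051-05-27
Year difference: 2051 - 1995 = 56
Has birthday (03-23) occurred by 05-27? Yes
Age in full years: 56

56


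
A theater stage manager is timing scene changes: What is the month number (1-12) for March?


Calendar month order:
2. February
3. March <--
4. April
March is month number 3

3


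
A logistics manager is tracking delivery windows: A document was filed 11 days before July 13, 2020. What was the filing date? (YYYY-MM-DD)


Start: 2020-07-13
Subtracting 11 days
Days already passed in July: 13
Result: 2020-07-02

2020-07-02


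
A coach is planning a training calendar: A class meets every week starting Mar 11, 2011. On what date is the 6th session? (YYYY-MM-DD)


First occurrence: 2011-03-11 (occurrence 1)
Each occurrence is 7 days after the previous.
Occurrence 6 is 5 weeks after the first.
5 weeks = 35 days
2011-03-11 + 35 days = 2011-04-15

2011-04-15


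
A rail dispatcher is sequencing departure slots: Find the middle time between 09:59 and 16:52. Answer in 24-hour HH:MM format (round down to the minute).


Start time: 09:59 = 599 minutes from midnight
End time: 16:52 = 1012 minutes from midnight
Sum: 599 + 1012 = 1611
Midpoint: 1611 / 2 = 805 minutes
Convert: 805 / 60 = 13 hours, 25 minutes
Result: 13:25

13:25


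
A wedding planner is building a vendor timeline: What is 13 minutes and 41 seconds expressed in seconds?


Minutes: 13
Extra seconds: 41
Seconds per minute: 60
Minutes to seconds: 13 x 60 = 780
Total: 780 + 41 = 821

821


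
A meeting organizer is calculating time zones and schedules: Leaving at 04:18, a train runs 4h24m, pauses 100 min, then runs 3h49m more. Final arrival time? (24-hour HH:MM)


Depart: 04:18
Leg 1: +264 min -> 08:42
Layover: +100 min -> 10:22
Leg 2: +229 min -> 14:11
Total travel: 593 minutes = 9h 53m
Arrival: 14:11

14:11


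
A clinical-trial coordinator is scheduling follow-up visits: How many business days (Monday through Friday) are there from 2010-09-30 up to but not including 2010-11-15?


Start: 2010-09-30 (Thursday)
End (exclusive): 2010-11-15 (Monday)
Total calendar days: 46
Full weeks: 46 // 7 = 6 -> 30 weekdays
Remaining 4 days starting on Thursday:
  Thu(w), Fri(w), Sat(-), Sun(-) -> 2 weekdays
Total business days: 30 + 2 = 32

32


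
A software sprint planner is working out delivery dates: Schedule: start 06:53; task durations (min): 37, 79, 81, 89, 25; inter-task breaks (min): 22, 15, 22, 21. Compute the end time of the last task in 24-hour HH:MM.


Start: 06:53 = 413 min from midnight
  after task 1 (37 min): 07:30
  after break (22 min): 07:52
  after task 2 (79 min): 09:11
  after break (15 min): 09:26
  after task 3 (81 min): 10:47
  after break (22 min): 11:09
  after task 4 (89 min): 12:38
  after break (21 min): 12:59
  after task 5 (25 min): 13:24
Total elapsed: 391 minutes
End time: 13:24

13:24


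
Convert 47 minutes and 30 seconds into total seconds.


Minutes: 47
Seconds: 30
Convert minutes to seconds: 47 x 60 = 2820
Add remaining seconds: 2820 + 30 = 2850

2850


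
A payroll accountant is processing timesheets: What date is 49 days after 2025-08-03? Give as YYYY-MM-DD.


Start: 2025-08-03
Adding 49 days
Days remaining in August: 28
After August: 21 days still to add
September 2025 has 30 days, need 21
Result: 2025-09-21

2025-09-21


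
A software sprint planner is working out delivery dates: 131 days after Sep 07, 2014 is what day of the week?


Start: 2014-09-07 (Sunday)
Step 1 - find target date: add 131 days
  2014-09-07 + 131 days = 2015-01-16
Step 2 - day of week:
  131 mod 7 = 5
  Sunday + 5 days -> Friday
Result: Friday (2015-01-16)

Friday


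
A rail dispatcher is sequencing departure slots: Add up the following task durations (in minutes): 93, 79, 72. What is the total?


Durations: 93, 79, 72
Running sum: 93
+ 79 = 172
+ 72 = 244
Total duration: 244 minutes
That is 4 hours and 4 minutes

244


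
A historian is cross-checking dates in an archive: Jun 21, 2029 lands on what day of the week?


Date: 2029-06-21
January 1, 2029 is a Monday
Day of year: 172
Offset from Jan 1: 171 days
171 mod 7 = 3
Result: Thursday

Thursday


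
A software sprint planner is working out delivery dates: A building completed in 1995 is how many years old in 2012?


Birth year: 1995
Current year: 2012
Age = current year - birth year
Age = 2012 - 1995 = 17

17


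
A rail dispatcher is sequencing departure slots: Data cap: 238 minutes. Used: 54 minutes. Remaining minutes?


Total budget: 238 minutes
Time used: 54 minutes
Remaining: 238 - 54 = 184 minutes
Percent used: 22.7%
Percent remaining: 77.3%

184


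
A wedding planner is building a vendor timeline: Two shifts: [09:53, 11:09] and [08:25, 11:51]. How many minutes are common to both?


Interval A: [593, 669] minutes from midnight
Interval B: [505, 711] minutes from midnight
Overlap start = max(593, 505) = 593
Overlap end = min(669, 711) = 669
Overlap = 669 - 593 = 76 minutes

76


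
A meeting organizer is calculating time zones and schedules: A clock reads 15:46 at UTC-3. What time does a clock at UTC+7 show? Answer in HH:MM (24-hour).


Local time: 15:46 at UTC-3 (offset -3h)
Target zone: UTC+7 (offset 7h)
Difference: 7 - (-3) = 10 hours
Calculation: 15 + (10) = 25
Wraparound: (25) mod 24 = 1
Result: 01:46

01:46


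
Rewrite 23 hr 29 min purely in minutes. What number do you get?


Hours: 23
Extra minutes: 29
Minutes per hour: 60
Hours to minutes: 23 x 60 = 1380
Total: 1380 + 29 = 1409

1409


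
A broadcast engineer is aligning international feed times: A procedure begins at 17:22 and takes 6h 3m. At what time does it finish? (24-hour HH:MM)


Start time: 17:22
Adding: 6 hours 3 minutes
Minutes: 22 + 3 = 25
Hours: 17 + 6 + 0 = 23
Result: 23:25

23:25


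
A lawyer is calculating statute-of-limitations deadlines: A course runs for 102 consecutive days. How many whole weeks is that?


Total days: 102
Days per week: 7
Division: 102 / 7 = 14 remainder 4
Complete weeks: 14
Remaining days: 4

14


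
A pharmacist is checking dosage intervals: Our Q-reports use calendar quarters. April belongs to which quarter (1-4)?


Month: April (month 4)
Q1: January-March (months 1-3)
Q2: April-June (months 4-6)
Q3: July-September (months 7-9)
Q4: October-December (months 10-12)
Month 4 falls in Q2

2


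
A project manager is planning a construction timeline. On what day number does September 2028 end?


Month: September
Year: 2028
September is a 30-day month
Total: 30 days

30


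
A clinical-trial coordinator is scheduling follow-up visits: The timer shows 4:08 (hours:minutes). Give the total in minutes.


Hours: 4
Minutes: 8
Convert hours to minutes: 4 x 60 = 240
Add remaining minutes: 240 + 8 = 248

248


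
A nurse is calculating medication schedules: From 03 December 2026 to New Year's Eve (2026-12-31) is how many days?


Start: December 03, 2026
End: December 31, 2026
Days left in December: 28
Total: 28 days

28


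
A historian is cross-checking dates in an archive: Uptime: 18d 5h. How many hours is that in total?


Days: 18
Extra hours: 5
Hours per day: 24
Days to hours: 18 x 24 = 432
Total: 432 + 5 = 437

437


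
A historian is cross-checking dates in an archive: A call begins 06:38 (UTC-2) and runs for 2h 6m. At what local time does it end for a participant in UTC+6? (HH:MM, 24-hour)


Start: 06:38 in UTC-2
Step 1 - add duration:
  minutes: 38 + 6 = 44
  hours: 6 + 2 + 0 = 8
  end in UTC-2: 08:44
Step 2 - convert UTC-2 -> UTC+6:
  offset difference: 6 - (-2) = 8 hours
  8 + (8) = 16 -> mod 24 = 16
Result: 16:44 in UTC+6

16:44


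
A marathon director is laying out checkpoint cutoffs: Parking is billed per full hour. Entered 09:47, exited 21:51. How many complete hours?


Start: 09:47
End: 21:51
Hour difference: 21 - 9 = 12 hours
Minute difference: 51 - 47 = 4 minutes
Total minutes: 724
Complete hours: 724 / 60 = 12 (remainder 4)

12


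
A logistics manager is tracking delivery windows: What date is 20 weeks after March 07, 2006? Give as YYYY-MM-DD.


Start: 2006-03-07
Weeks to add: 20
Convert to days: 20 x 7 = 140 days
Add 140 days to 2006-03-07
Result: 2006-07-25

2006-07-25


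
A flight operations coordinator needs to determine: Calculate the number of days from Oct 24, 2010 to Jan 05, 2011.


Start date: 2010-10-24
End date: 2011-01-05
Oct 2010: +8 days
Nov 2010: +30 days
Dec 2010: +31 days
Jan 2011: +4 days
Total: 73 days

73


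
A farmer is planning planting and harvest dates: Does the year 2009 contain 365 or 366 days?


Year: 2009
Check leap year rules:
Divisible by 4? No
2009 is not a leap year
Days: 365

365


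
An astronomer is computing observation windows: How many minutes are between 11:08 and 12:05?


Start time: 11:08 = 668 minutes from midnight
End time: 12:05 = 725 minutes from midnight
Difference: 725 - 668 = 57 minutes
That is 0 hours and 57 minutes

57


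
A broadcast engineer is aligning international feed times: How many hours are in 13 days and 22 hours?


Days: 13
Extra hours: 22
Hours per day: 24
Days to hours: 13 x 24 = 312
Total: 312 + 22 = 334

334


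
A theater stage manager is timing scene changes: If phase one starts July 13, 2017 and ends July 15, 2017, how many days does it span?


Start date: 2017-07-13
End date: 2017-07-15
Jul 2017: +2 days
Total: 2 days

2


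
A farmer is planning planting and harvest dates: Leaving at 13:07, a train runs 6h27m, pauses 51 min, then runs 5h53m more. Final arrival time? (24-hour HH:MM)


Depart: 13:07
Leg 1: +387 min -> 19:34
Layover: +51 min -> 20:25
Leg 2: +353 min -> 02:18
Total travel: 791 minutes = 13h 11m
Arrival: 02:18

02:18


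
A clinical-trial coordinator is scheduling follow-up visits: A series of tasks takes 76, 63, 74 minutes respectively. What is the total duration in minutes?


Durations: 76, 63, 74
Running sum: 76
+ 63 = 139
+ 74 = 213
Total duration: 213 minutes
That is 3 hours and 33 minutes

213


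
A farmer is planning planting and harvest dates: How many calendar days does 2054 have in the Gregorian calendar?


Year: 2054
Check leap year rules:
Divisible by 4? No
2054 is not a leap year
Days: 365

365


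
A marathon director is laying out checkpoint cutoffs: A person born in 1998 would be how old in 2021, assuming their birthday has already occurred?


Birth year: 1998
Current year: 2021
Age = current year - birth year
Age = 2021 - 1998 = 23

23


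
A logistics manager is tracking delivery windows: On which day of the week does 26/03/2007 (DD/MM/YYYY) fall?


Date: 2007-03-26
January 1, 2007 is a Monday
Day of year: 85
Offset from Jan 1: 84 days
84 mod 7 = 0
Result: Monday

Monday


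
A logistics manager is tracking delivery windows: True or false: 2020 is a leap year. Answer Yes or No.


Year: 2020
Divisible by 4? 2020 / 4 = 505.0 -> Yes
Divisible by 100? 2020 / 100 = 20.2 -> No
Divisible by 4 but not 100, so it IS a leap year

Yes


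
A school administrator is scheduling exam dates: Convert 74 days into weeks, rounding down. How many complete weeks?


Total days: 74
Days per week: 7
Division: 74 / 7 = 10 remainder 4
Complete weeks: 10
Remaining days: 4

10


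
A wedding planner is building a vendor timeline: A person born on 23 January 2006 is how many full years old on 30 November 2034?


Birth: 2006-01-23
Reference: 2034-11-30
Year difference: 2034 - 2006 = 28
Has birthday (01-23) occurred by 11-30? Yes
Age in full years: 28

28


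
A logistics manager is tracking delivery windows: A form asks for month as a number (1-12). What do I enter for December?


Calendar month order:
11. November
12. December <--
December is month number 12

12


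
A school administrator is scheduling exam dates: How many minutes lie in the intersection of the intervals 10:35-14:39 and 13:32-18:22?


Interval A: [635, 879] minutes from midnight
Interval B: [812, 1102] minutes from midnight
Overlap start = max(635, 812) = 812
Overlap end = min(879, 1102) = 879
Overlap = 879 - 812 = 67 minutes

67


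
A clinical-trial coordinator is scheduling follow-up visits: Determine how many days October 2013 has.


Month: October
Year: 2013
October is a 31-day month
Total: 31 days

31


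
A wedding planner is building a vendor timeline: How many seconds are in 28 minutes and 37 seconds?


Minutes: 28
Extra seconds: 37
Seconds per minute: 60
Minutes to seconds: 28 x 60 = 1680
Total: 1680 + 37 = 1717

1717


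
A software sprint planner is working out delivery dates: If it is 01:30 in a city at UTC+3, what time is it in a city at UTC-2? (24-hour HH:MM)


Local time: 01:30 at UTC+3 (offset 3h)
Target zone: UTC-2 (offset -2h)
Difference: -2 - (3) = -5 hours
Calculation: 1 + (-5) = -4
Wraparound: (-4) mod 24 = 20
Result: 20:30

20:30


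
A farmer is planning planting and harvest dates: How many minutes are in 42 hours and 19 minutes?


Hours: 42
Extra minutes: 19
Minutes per hour: 60
Hours to minutes: 42 x 60 = 2520
Total: 2520 + 19 = 2539

2539


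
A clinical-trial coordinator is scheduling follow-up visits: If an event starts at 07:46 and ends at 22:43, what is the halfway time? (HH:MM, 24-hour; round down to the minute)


Start time: 07:46 = 466 minutes from midnight
End time: 22:43 = 1363 minutes from midnight
Sum: 466 + 1363 = 1829
Midpoint: 1829 / 2 = 914 minutes
Convert: 914 / 60 = 15 hours, 14 minutes
Result: 15:14

15:14


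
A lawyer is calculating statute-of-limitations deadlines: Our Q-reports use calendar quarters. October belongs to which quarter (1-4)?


Month: October (month 10)
Q1: January-March (months 1-3)
Q2: April-June (months 4-6)
Q3: July-September (months 7-9)
Q4: October-December (months 10-12)
Month 10 falls in Q4

4


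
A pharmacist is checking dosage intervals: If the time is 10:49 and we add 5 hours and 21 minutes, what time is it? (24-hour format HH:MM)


Start time: 10:49
Adding: 5 hours 21 minutes
Minutes: 49 + 21 = 70
Minute overflow: 70 >= 60, so carry 1 hour, minutes = 10
Hours: 10 + 5 + 1 = 16
Result: 16:10

16:10


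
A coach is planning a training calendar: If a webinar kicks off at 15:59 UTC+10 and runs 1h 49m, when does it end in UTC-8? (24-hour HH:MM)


Start: 15:59 in UTC+10
Step 1 - add duration:
  minutes: 59 + 49 = 108 (carry 1h)
  hours: 15 + 1 + 1 = 17
  end in UTC+10: 17:48
Step 2 - convert UTC+10 -> UTC-8:
  offset difference: -8 - (10) = -18 hours
  17 + (-18) = -1 -> mod 24 = 23
Result: 23:48 in UTC-8

23:48


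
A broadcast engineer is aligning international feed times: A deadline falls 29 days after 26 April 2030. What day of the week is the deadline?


Start: 2030-04-26 (Friday)
Step 1 - find target date: add 29 days
  2030-04-26 + 29 days = 2030-05-25
Step 2 - day of week:
  29 mod 7 = 1
  Friday + 1 days -> Saturday
Result: Saturday (2030-05-25)

Saturday


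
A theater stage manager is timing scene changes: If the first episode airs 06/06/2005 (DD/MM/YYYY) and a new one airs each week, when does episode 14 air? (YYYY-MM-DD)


First occurrence: 2005-06-06 (occurrence 1)
Each occurrence is 7 days after the previous.
Occurrence 14 is 13 weeks after the first.
13 weeks = 91 days
2005-06-06 + 91 days = 2005-09-05

2005-09-05


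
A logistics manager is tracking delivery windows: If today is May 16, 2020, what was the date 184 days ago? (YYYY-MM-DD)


Start: 2020-05-16
Subtracting 184 days
Days already passed in May: 16
After going back through May: 168 more days to subtract
April 2020: 30 days, 138 remaining
March 2020: 31 days, 107 remaining
February 2020: 29 days, 78 remaining
January 2020: 31 days, 47 remaining
Result: 2019-11-14

2019-11-14


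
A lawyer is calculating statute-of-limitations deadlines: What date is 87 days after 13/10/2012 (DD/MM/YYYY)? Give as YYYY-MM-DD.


Start: 2012-10-13
Adding 87 days
Days remaining in October: 18
After October: 69 days still to add
November 2012: 30 days, 39 remaining
December 2012: 31 days, 8 remaining
January 2013 has 31 days, need 8
Result: 2013-01-08

2013-01-08


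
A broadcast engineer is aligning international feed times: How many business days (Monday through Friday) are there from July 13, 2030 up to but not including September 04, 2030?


Start: 2030-07-13 (Saturday)
End (exclusive): 2030-09-04 (Wednesday)
Total calendar days: 53
Full weeks: 53 // 7 = 7 -> 35 weekdays
Remaining 4 days starting on Saturday:
  Sat(-), Sun(-), Mon(w), Tue(w) -> 2 weekdays
Total business days: 35 + 2 = 37

37


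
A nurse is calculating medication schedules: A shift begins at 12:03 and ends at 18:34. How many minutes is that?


Start time: 12:03 = 723 minutes from midnight
End time: 18:34 = 1114 minutes from midnight
Difference: 1114 - 723 = 391 minutes
That is 6 hours and 31 minutes

391


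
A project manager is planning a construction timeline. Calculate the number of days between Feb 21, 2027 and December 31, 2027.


Start: February 21, 2027
End: December 31, 2027
Days left in February: 7
March: 31
April: 30
May: 31
June: 30
... plus remaining months
Sum of remaining months: 306
Total: 7 + 306 = 313

313


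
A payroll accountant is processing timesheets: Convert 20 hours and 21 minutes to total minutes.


Hours: 20
Minutes: 21
Convert hours to minutes: 20 x 60 = 1200
Add remaining minutes: 1200 + 21 = 1221

1221


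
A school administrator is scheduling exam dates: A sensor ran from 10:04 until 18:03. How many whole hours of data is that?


Start: 10:04
End: 18:03
Hour difference: 18 - 10 = 8 hours
Minute difference: 3 - 4 = -1 minutes
Total minutes: 479
Complete hours: 479 / 60 = 7 (remainder 59)

7


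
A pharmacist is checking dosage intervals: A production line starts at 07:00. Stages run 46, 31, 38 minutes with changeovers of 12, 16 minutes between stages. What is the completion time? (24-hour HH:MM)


Start: 07:00 = 420 min from midnight
  after task 1 (46 min): 07:46
  after break (12 min): 07:58
  after task 2 (31 min): 08:29
  after break (16 min): 08:45
  after task 3 (38 min): 09:23
Total elapsed: 143 minutes
End time: 09:23

09:23


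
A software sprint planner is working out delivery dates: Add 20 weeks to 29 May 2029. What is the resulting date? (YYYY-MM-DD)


Start: 2029-05-29
Weeks to add: 20
Convert to days: 20 x 7 = 140 days
Add 140 days to 2029-05-29
Result: 2029-10-16

2029-10-16


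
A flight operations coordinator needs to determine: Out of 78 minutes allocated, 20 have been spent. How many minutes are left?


Total budget: 78 minutes
Time used: 20 minutes
Remaining: 78 - 20 = 58 minutes
Percent used: 25.6%
Percent remaining: 74.4%

58


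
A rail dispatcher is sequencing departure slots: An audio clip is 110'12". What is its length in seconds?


Minutes: 110
Seconds: 12
Convert minutes to seconds: 110 x 60 = 6600
Add remaining seconds: 6600 + 12 = 6612

6612


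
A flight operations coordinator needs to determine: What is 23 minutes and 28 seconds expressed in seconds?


Minutes: 23
Extra seconds: 28
Seconds per minute: 60
Minutes to seconds: 23 x 60 = 1380
Total: 1380 + 28 = 1408

1408


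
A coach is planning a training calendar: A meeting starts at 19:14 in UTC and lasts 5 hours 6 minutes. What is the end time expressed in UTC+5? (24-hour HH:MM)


Start: 19:14 in UTC
Step 1 - add duration:
  minutes: 14 + 6 = 20
  hours: 19 + 5 + 0 = 24
  end in UTC: 00:20
Step 2 - convert UTC -> UTC+5:
  offset difference: 5 - (0) = 5 hours
  0 + (5) = 5 -> mod 24 = 5
Result: 05:20 in UTC+5

05:20


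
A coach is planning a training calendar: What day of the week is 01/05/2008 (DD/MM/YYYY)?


Date: 2008-05-01
January 1, 2008 is a Tuesday
Day of year: 122
Offset from Jan 1: 121 days
121 mod 7 = 2
Result: Thursday

Thursday


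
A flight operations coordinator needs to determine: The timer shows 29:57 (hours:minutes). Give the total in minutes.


Hours: 29
Minutes: 57
Convert hours to minutes: 29 x 60 = 1740
Add remaining minutes: 1740 + 57 = 1797

1797


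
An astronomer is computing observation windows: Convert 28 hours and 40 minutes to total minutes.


Hours: 28
Extra minutes: 40
Minutes per hour: 60
Hours to minutes: 28 x 60 = 1680
Total: 1680 + 40 = 1720

1720


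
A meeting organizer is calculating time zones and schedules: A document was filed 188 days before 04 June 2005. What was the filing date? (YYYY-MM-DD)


Start: 2005-06-04
Subtracting 188 days
Days already passed in June: 4
After going back through June: 184 more days to subtract
May 2005: 31 days, 153 remaining
April 2005: 30 days, 123 remaining
March 2005: 31 days, 92 remaining
February 2005: 28 days, 64 remaining
Result: 2004-11-28

2004-11-28


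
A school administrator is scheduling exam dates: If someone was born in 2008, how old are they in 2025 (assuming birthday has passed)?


Birth year: 2008
Current year: 2025
Age = current year - birth year
Age = 2025 - 2008 = 17

17


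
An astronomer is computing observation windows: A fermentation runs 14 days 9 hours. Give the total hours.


Days: 14
Extra hours: 9
Hours per day: 24
Days to hours: 14 x 24 = 336
Total: 336 + 9 = 345

345


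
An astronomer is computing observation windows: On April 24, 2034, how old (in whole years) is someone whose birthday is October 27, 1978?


Birth: 1978-10-27
Reference: 2034-04-24
Year difference: 2034 - 1978 = 56
Has birthday (10-27) occurred by 04-24? No
Birthday not yet reached this year -> subtract 1
Age in full years: 55

55


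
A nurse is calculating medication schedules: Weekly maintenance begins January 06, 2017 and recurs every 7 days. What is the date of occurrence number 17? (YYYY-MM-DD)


First occurrence: 2017-01-06 (occurrence 1)
Each occurrence is 7 days after the previous.
Occurrence 17 is 16 weeks after the first.
16 weeks = 112 days
2017-01-06 + 112 days = 2017-04-28

2017-04-28


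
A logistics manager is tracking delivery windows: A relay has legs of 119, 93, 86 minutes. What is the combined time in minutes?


Durations: 119, 93, 86
Running sum: 119
+ 93 = 212
+ 86 = 298
Total duration: 298 minutes
That is 4 hours and 58 minutes

298


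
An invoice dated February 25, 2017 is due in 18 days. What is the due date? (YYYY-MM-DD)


Start: 2017-02-25
Adding 18 days
Days remaining in February: 3
After February: 15 days still to add
March 2017 has 31 days, need 15
Result: 2017-03-15

2017-03-15


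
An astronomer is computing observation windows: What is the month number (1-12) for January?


Calendar month order:
1. January <--
2. February
January is month number 1

1


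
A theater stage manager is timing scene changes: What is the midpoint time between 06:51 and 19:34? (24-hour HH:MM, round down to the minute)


Start time: 06:51 = 411 minutes from midnight
End time: 19:34 = 1174 minutes from midnight
Sum: 411 + 1174 = 1585
Midpoint: 1585 / 2 = 792 minutes
Convert: 792 / 60 = 13 hours, 12 minutes
Result: 13:12

13:12


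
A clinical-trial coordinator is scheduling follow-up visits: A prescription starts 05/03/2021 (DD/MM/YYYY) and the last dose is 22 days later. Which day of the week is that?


Start: 2021-03-05 (Friday)
Step 1 - find target date: add 22 days
  2021-03-05 + 22 days = 2021-03-27
Step 2 - day of week:
  22 mod 7 = 1
  Friday + 1 days -> Saturday
Result: Saturday (2021-03-27)

Saturday


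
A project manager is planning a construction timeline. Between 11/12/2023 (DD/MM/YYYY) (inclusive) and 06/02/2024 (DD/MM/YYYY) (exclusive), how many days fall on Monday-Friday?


Start: 2023-12-11 (Monday)
End (exclusive): 2024-02-06 (Tuesday)
Total calendar days: 57
Full weeks: 57 // 7 = 8 -> 40 weekdays
Remaining 1 days starting on Monday:
  Mon(w) -> 1 weekdays
Total business days: 40 + 1 = 41

41


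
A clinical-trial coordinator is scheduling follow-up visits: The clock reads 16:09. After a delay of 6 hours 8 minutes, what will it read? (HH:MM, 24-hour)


Start time: 16:09
Adding: 6 hours 8 minutes
Minutes: 9 + 8 = 17
Hours: 16 + 6 + 0 = 22
Result: 22:17

22:17


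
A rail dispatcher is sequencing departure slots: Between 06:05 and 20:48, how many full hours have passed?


Start: 06:05
End: 20:48
Hour difference: 20 - 6 = 14 hours
Minute difference: 48 - 5 = 43 minutes
Total minutes: 883
Complete hours: 883 / 60 = 14 (remainder 43)

14


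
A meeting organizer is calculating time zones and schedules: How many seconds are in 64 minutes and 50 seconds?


Minutes: 64
Seconds: 50
Convert minutes to seconds: 64 x 60 = 3840
Add remaining seconds: 3840 + 50 = 3890

3890


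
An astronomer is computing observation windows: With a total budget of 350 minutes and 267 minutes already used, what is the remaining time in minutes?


Total budget: 350 minutes
Time used: 267 minutes
Remaining: 350 - 267 = 83 minutes
Percent used: 76.3%
Percent remaining: 23.7%

83


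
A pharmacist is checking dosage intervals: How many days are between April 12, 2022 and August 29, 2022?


Start date: 2022-04-12
End date: 2022-08-29
Apr 2022: +19 days
May 2022: +31 days
Jun 2022: +30 days
Jul 2022: +31 days
Aug 2022: +28 days
Total: 139 days

139


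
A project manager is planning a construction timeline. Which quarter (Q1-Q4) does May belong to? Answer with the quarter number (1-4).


Month: May (month 5)
Q1: January-March (months 1-3)
Q2: April-June (months 4-6)
Q3: July-September (months 7-9)
Q4: October-December (months 10-12)
Month 5 falls in Q2

2


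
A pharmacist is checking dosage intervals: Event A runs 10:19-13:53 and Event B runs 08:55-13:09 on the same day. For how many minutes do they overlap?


Interval A: [619, 833] minutes from midnight
Interval B: [535, 789] minutes from midnight
Overlap start = max(619, 535) = 619
Overlap end = min(833, 789) = 789
Overlap = 789 - 619 = 170 minutes

170


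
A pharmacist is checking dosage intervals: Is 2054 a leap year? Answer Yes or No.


Year: 2054
Divisible by 4? 2054 / 4 = 513.5 -> No
Not divisible by 4, so NOT a leap year

No


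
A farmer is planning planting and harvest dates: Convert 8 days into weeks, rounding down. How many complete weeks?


Total days: 8
Days per week: 7
Division: 8 / 7 = 1 remainder 1
Complete weeks: 1
Remaining days: 1

1


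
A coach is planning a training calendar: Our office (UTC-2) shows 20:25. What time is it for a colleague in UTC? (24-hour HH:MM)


Local time: 20:25 at UTC-2 (offset -2h)
Target zone: UTC (offset 0h)
Difference: 0 - (-2) = 2 hours
Calculation: 20 + (2) = 22
Result: 22:25

22:25


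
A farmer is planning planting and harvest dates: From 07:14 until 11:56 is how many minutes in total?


Start time: 07:14 = 434 minutes from midnight
End time: 11:56 = 716 minutes from midnight
Difference: 716 - 434 = 282 minutes
That is 4 hours and 42 minutes

282


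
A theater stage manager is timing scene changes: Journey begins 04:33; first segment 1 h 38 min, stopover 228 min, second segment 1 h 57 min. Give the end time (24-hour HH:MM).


Depart: 04:33
Leg 1: +98 min -> 06:11
Layover: +228 min -> 09:59
Leg 2: +117 min -> 11:56
Total travel: 443 minutes = 7h 23m
Arrival: 11:56

11:56


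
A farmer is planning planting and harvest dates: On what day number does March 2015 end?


Month: March
Year: 2015
March is a 31-day month
Total: 31 days

31
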